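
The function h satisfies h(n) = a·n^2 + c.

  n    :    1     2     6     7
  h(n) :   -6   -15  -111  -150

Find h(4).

-51

From h(1) = -6 and h(2) = -15: 1a + c = -6 and 4a + c = -15.
Subtracting: 3a = -9, so a = -3; then c = -6 − (-3)·1 = -3.
So h(n) = -3n² − 3, and h(4) = -51.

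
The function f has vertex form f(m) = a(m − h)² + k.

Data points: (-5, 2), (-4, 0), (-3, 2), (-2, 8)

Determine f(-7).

18

First differences -2, 2, 6; second difference 4 = 2a, so a = 2.
Expanding, the m-coefficient is −2ah = -4h; matching it to the data gives h = -4, and then k = 0.
So f(m) = 2(m + 4)² + 0.
f(-7) = 2·(-3)² + 0 = 18.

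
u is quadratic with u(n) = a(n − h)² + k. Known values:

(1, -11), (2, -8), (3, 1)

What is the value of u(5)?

37

First differences 3, 9; second difference 6 = 2a, so a = 3.
Expanding, the n-coefficient is −2ah = -6h; matching it to the data gives h = 1, and then k = -11.
So u(n) = 3(n − 1)² − 11.
u(5) = 3·4² − 11 = 37.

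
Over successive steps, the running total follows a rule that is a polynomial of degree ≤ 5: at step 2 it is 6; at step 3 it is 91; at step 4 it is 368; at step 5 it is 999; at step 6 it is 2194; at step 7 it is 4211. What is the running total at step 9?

Write the value at x as Q(x).
Write Q(x) = ax^5 + bx^4 + cx³ + dx² + ex + p; the 6 given values yield a linear system in the 6 coefficients.
Solving, the leading coefficient vanishes, and Q(x) = 2x^4 - x³ - 5x² - x + 4.
Then Q(9) = 11983.

11983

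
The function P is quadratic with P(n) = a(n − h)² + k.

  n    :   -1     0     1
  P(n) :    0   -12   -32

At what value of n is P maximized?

First differences -12, -20; second difference -8 = 2a, so a = -4.
Expanding, the n-coefficient is −2ah = 8h; matching it to the data gives h = -2, and then k = 4.
So P(n) = -4(n + 2)² + 4.
Hence h = -2.

-2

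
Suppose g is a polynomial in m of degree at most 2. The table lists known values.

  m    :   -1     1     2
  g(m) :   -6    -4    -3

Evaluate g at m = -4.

-9

Write g(m) = am² + bm + c; the 3 given values yield a linear system in the 3 coefficients.
Solving, the leading coefficient vanishes, and g(m) = m - 5.
Then g(-4) = -9.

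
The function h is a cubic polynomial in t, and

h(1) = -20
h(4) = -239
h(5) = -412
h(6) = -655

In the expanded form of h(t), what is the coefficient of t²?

-5

Write h(t) = at³ + bt² + ct + d; the 4 given values yield a linear system in the 4 coefficients.
Solving, h(t) = -2t³ - 5t² - 6t - 7.
The coefficient of t² is -5.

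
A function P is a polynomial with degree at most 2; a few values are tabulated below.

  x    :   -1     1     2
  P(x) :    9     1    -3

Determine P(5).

Write P(x) = ax² + bx + c; the 3 given values yield a linear system in the 3 coefficients.
Solving, the leading coefficient vanishes, and P(x) = -4x + 5.
Then P(5) = -15.

-15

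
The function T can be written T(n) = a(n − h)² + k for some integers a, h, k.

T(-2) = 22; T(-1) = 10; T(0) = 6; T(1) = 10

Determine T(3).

42

First differences -12, -4, 4; second difference 8 = 2a, so a = 4.
Expanding, the n-coefficient is −2ah = -8h; matching it to the data gives h = 0, and then k = 6.
So T(n) = 4(n + 0)² + 6.
T(3) = 4·3² + 6 = 42.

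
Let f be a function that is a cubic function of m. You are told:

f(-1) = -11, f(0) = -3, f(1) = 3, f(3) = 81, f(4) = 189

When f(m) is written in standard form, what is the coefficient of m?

Write f(m) = am³ + bm² + cm + d; the 5 given values yield a linear system in the 4 coefficients.
Solving, f(m) = 3m³ - m² + 4m - 3.
The coefficient of m is 4.

4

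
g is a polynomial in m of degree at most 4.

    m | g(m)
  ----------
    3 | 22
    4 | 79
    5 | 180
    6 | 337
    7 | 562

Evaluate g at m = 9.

1264

First differences: 57, 101, 157, 225. Second differences: 44, 56, 68. Third differences: 12, 12.
Level-3 differences are constant, so g has degree 3.
Fitting a degree-3 polynomial gives g(m) = 2m³ - 2m² - 3m - 5.
Then g(9) = 1264.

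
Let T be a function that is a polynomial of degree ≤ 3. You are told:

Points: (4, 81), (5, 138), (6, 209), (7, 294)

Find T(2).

Write T(t) = at³ + bt² + ct + d; the 4 given values yield a linear system in the 4 coefficients.
Solving, the leading coefficient vanishes, and T(t) = 7t² - 6t - 7.
Then T(2) = 9.

9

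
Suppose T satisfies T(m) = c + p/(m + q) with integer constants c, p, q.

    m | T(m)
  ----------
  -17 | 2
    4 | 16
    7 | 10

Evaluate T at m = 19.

(T(m) − c)(m + q) = p for each data point; the three points give a linear system in c and q, then p follows.
Solving: c = 4, q = -1, p = 36, so T(m) = 4 + 36/(m − 1).
Then T(19) = 4 + 36/18 = 6.

6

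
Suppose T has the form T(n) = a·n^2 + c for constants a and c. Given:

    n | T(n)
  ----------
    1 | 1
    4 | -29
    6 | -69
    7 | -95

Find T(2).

-5

From T(1) = 1 and T(4) = -29: 1a + c = 1 and 16a + c = -29.
Subtracting: 15a = -30, so a = -2; then c = 1 − (-2)·1 = 3.
So T(n) = -2n² + 3, and T(2) = -5.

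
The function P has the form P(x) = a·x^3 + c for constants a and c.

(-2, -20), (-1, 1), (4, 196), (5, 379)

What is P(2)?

28

From P(-2) = -20 and P(-1) = 1: -8a + c = -20 and -1a + c = 1.
Subtracting: 7a = 21, so a = 3; then c = -20 − 3·(-8) = 4.
So P(x) = 3x³ + 4, and P(2) = 28.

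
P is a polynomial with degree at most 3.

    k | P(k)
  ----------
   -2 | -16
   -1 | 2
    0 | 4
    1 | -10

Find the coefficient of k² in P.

-8

First differences: 18, 2, -14. Second differences: -16, -16.
Level-2 differences are constant, so P has degree 2.
Fitting a degree-2 polynomial gives P(k) = -8k² - 6k + 4.
The coefficient of k² is -8.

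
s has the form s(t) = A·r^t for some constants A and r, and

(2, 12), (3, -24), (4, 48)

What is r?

-2

Consecutive ratio: -24/12 = -2, and 48/(-24) = -2, so r = -2.
Then A·(-2)^2 = 12 gives A = 3, and s(t) = 3·(-2)^t.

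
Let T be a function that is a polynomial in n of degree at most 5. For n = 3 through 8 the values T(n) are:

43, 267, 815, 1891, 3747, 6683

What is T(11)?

First differences: 224, 548, 1076, 1856, 2936. Second differences: 324, 528, 780, 1080. Third differences: 204, 252, 300. Fourth differences: 48, 48.
Level-4 differences are constant, so T has degree 4.
Fitting a degree-4 polynomial gives T(n) = 2n^4 - 2n³ - 8n² + 4n - 5.
Then T(11) = 25691.

25691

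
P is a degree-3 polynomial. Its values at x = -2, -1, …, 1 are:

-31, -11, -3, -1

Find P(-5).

Write P(x) = ax³ + bx² + cx + d; the 4 given values yield a linear system in the 4 coefficients.
Solving, P(x) = x³ - 3x² + 4x - 3.
Then P(-5) = -223.

-223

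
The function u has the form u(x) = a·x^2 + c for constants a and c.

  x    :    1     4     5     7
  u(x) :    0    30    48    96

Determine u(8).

From u(1) = 0 and u(4) = 30: 1a + c = 0 and 16a + c = 30.
Subtracting: 15a = 30, so a = 2; then c = 0 − 2·1 = -2.
So u(x) = 2x² − 2, and u(8) = 126.

126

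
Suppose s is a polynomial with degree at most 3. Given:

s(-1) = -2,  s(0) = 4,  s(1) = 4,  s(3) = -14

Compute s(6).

-86

Write s(k) = ak³ + bk² + ck + d; the 4 given values yield a linear system in the 4 coefficients.
Solving, the leading coefficient vanishes, and s(k) = -3k² + 3k + 4.
Then s(6) = -86.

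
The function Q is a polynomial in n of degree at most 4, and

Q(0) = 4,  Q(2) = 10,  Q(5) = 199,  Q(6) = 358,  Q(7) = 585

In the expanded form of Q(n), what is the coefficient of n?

-1

Write Q(n) = an^4 + bn³ + cn² + dn + e; the 5 given values yield a linear system in the 5 coefficients.
Solving, the leading coefficient vanishes, and Q(n) = 2n³ - 2n² - n + 4.
The coefficient of n is -1.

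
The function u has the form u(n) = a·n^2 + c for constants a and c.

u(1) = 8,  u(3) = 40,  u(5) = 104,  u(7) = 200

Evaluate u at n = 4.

68

From u(1) = 8 and u(3) = 40: 1a + c = 8 and 9a + c = 40.
Subtracting: 8a = 32, so a = 4; then c = 8 − 4·1 = 4.
So u(n) = 4n² + 4, and u(4) = 68.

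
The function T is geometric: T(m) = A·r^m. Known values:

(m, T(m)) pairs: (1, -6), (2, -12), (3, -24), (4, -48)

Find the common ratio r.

2

Consecutive ratio: -12/(-6) = 2, and -24/(-12) = 2, so r = 2.
Then A·2^1 = -6 gives A = -3, and T(m) = -3·2^m.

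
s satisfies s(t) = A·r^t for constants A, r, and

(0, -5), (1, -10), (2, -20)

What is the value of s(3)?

Consecutive ratio: -10/(-5) = 2, and -20/(-10) = 2, so r = 2.
Then A·2^0 = -5 gives A = -5, and s(t) = -5·2^t.
s(3) = -5·2^3 = -40.

-40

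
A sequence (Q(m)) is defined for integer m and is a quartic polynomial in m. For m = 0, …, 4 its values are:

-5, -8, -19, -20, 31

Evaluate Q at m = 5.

Write Q(m) = am^4 + bm³ + cm² + dm + e; the 5 given values yield a linear system in the 5 coefficients.
Solving, Q(m) = m^4 - 3m³ - 2m² + m - 5.
Then Q(5) = 200.

200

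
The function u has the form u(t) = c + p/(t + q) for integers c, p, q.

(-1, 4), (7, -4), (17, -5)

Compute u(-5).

-16

(u(t) − c)(t + q) = p for each data point; the three points give a linear system in c and q, then p follows.
Solving: c = -6, q = 3, p = 20, so u(t) = -6 + 20/(t + 3).
Then u(-5) = -6 + 20/(-2) = -16.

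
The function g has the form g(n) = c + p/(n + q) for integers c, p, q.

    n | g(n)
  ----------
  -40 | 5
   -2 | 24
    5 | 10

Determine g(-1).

18

(g(n) − c)(n + q) = p for each data point; the three points give a linear system in c and q, then p follows.
Solving: c = 6, q = 4, p = 36, so g(n) = 6 + 36/(n + 4).
Then g(-1) = 6 + 36/3 = 18.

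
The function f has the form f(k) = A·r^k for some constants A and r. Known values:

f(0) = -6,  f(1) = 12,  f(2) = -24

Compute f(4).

Consecutive ratio: 12/(-6) = -2, and -24/12 = -2, so r = -2.
Then A·(-2)^0 = -6 gives A = -6, and f(k) = -6·(-2)^k.
f(4) = -6·(-2)^4 = -96.

-96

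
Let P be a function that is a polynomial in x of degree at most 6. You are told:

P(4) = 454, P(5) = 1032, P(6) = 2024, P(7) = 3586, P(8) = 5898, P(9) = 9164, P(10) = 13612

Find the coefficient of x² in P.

First differences: 578, 992, 1562, 2312, 3266, 4448. Second differences: 414, 570, 750, 954, 1182. Third differences: 156, 180, 204, 228. Fourth differences: 24, 24, 24.
Level-4 differences are constant, so P has degree 4.
Fitting a degree-4 polynomial gives P(x) = x^4 + 4x³ - 4x² + x + 2.
The coefficient of x² is -4.

-4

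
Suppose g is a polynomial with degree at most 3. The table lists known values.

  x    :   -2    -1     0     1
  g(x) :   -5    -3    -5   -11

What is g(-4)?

First differences: 2, -2, -6. Second differences: -4, -4.
Level-2 differences are constant, so g has degree 2.
Fitting a degree-2 polynomial gives g(x) = -2x² - 4x - 5.
Then g(-4) = -21.

-21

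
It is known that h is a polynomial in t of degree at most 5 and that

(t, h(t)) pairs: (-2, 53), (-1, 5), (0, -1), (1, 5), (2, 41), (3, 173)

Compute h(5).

1229

First differences: -48, -6, 6, 36, 132. Second differences: 42, 12, 30, 96. Third differences: -30, 18, 66. Fourth differences: 48, 48.
Level-4 differences are constant, so h has degree 4.
Fitting a degree-4 polynomial gives h(t) = 2t^4 - t³ + 4t² + t - 1.
Then h(5) = 1229.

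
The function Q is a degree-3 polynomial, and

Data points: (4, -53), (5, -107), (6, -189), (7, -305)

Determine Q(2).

Write Q(k) = ak³ + bk² + ck + d; the 4 given values yield a linear system in the 4 coefficients.
Solving, Q(k) = -k³ + k² - 2k + 3.
Then Q(2) = -5.

-5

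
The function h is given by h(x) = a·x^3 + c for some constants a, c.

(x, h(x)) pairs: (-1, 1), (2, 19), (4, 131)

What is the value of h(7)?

From h(-1) = 1 and h(2) = 19: -1a + c = 1 and 8a + c = 19.
Subtracting: 9a = 18, so a = 2; then c = 1 − 2·(-1) = 3.
So h(x) = 2x³ + 3, and h(7) = 689.

689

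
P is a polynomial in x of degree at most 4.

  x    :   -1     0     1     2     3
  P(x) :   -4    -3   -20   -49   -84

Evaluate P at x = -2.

First differences: 1, -17, -29, -35. Second differences: -18, -12, -6. Third differences: 6, 6.
Level-3 differences are constant, so P has degree 3.
Fitting a degree-3 polynomial gives P(x) = x³ - 9x² - 9x - 3.
Then P(-2) = -29.

-29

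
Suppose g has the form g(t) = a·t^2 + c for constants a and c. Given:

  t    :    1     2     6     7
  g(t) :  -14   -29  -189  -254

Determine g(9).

From g(1) = -14 and g(2) = -29: 1a + c = -14 and 4a + c = -29.
Subtracting: 3a = -15, so a = -5; then c = -14 − (-5)·1 = -9.
So g(t) = -5t² − 9, and g(9) = -414.

-414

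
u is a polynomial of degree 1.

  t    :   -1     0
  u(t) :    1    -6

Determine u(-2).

8

Write u(t) = at + b; the 2 given values yield a linear system in the 2 coefficients.
Solving, u(t) = -7t - 6.
Then u(-2) = 8.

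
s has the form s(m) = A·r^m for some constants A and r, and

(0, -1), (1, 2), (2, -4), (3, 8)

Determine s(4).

Consecutive ratio: 2/(-1) = -2, and -4/2 = -2, so r = -2.
Then A·(-2)^0 = -1 gives A = -1, and s(m) = -1·(-2)^m.
s(4) = -1·(-2)^4 = -16.

-16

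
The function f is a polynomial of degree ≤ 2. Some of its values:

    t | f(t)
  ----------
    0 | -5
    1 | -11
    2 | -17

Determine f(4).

-29

First differences: -6, -6.
Level-1 differences are constant, so f has degree 1.
Fitting a degree-1 polynomial gives f(t) = -6t - 5.
Then f(4) = -29.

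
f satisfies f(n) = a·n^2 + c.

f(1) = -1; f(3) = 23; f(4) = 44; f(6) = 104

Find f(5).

From f(1) = -1 and f(3) = 23: 1a + c = -1 and 9a + c = 23.
Subtracting: 8a = 24, so a = 3; then c = -1 − 3·1 = -4.
So f(n) = 3n² − 4, and f(5) = 71.

71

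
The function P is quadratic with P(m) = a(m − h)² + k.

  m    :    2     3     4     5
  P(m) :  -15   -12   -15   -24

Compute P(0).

-39

First differences 3, -3, -9; second difference -6 = 2a, so a = -3.
Expanding, the m-coefficient is −2ah = 6h; matching it to the data gives h = 3, and then k = -12.
So P(m) = -3(m − 3)² − 12.
P(0) = -3·(-3)² − 12 = -39.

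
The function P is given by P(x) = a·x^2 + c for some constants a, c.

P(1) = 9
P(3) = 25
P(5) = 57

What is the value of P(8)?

135

From P(1) = 9 and P(3) = 25: 1a + c = 9 and 9a + c = 25.
Subtracting: 8a = 16, so a = 2; then c = 9 − 2·1 = 7.
So P(x) = 2x² + 7, and P(8) = 135.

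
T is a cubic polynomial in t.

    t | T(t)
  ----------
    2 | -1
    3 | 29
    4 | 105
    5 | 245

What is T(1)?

Write T(t) = at³ + bt² + ct + d; the 4 given values yield a linear system in the 4 coefficients.
Solving, T(t) = 3t³ - 4t² - 7t + 5.
Then T(1) = -3.

-3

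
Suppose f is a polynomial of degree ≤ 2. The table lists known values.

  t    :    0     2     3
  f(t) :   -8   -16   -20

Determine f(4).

-24

Write f(t) = at² + bt + c; the 3 given values yield a linear system in the 3 coefficients.
Solving, the leading coefficient vanishes, and f(t) = -4t - 8.
Then f(4) = -24.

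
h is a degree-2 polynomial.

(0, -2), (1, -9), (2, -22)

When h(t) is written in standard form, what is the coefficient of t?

Write h(t) = at² + bt + c; the 3 given values yield a linear system in the 3 coefficients.
Solving, h(t) = -3t² - 4t - 2.
The coefficient of t is -4.

-4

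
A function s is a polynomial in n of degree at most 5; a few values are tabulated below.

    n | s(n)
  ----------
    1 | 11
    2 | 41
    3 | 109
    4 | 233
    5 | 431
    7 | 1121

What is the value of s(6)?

721

Write s(n) = an^5 + bn^4 + cn³ + dn² + en + p; the 6 given values yield a linear system in the 6 coefficients.
Solving, the top 2 coefficients vanish, and s(n) = 3n³ + n² + 6n + 1.
Then s(6) = 721.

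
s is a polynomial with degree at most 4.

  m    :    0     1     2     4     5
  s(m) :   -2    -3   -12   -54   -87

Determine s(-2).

Write s(m) = am^4 + bm³ + cm² + dm + e; the 5 given values yield a linear system in the 5 coefficients.
Solving, the top 2 coefficients vanish, and s(m) = -4m² + 3m - 2.
Then s(-2) = -24.

-24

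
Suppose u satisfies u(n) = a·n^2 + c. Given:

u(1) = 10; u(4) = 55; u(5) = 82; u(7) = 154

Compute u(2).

From u(1) = 10 and u(4) = 55: 1a + c = 10 and 16a + c = 55.
Subtracting: 15a = 45, so a = 3; then c = 10 − 3·1 = 7.
So u(n) = 3n² + 7, and u(2) = 19.

19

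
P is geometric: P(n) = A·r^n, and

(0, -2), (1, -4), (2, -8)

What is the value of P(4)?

Consecutive ratio: -4/(-2) = 2, and -8/(-4) = 2, so r = 2.
Then A·2^0 = -2 gives A = -2, and P(n) = -2·2^n.
P(4) = -2·2^4 = -32.

-32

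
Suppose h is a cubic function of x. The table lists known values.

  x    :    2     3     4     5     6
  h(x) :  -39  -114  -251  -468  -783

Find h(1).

-8

First differences: -75, -137, -217, -315. Second differences: -62, -80, -98. Third differences: -18, -18.
Level-3 differences are constant, so h has degree 3.
Fitting a degree-3 polynomial gives h(x) = -3x³ - 4x² + 2x - 3.
Then h(1) = -8.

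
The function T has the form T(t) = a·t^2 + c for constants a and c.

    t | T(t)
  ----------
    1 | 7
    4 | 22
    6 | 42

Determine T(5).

From T(1) = 7 and T(4) = 22: 1a + c = 7 and 16a + c = 22.
Subtracting: 15a = 15, so a = 1; then c = 7 − 1·1 = 6.
So T(t) = 1t² + 6, and T(5) = 31.

31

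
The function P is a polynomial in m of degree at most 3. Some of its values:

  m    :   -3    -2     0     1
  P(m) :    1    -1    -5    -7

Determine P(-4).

Write P(m) = am³ + bm² + cm + d; the 4 given values yield a linear system in the 4 coefficients.
Solving, the top 2 coefficients vanish, and P(m) = -2m - 5.
Then P(-4) = 3.

3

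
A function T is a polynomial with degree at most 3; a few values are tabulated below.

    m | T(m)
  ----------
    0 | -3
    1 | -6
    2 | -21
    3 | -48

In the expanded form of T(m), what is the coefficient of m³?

First differences: -3, -15, -27. Second differences: -12, -12.
Level-2 differences are constant, so T has degree 2.
Fitting a degree-2 polynomial gives T(m) = -6m² + 3m - 3.
The coefficient of m³ is 0.

0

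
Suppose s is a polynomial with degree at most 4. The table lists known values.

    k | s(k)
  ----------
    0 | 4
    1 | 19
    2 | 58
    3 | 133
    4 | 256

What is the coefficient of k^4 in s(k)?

First differences: 15, 39, 75, 123. Second differences: 24, 36, 48. Third differences: 12, 12.
Level-3 differences are constant, so s has degree 3.
Fitting a degree-3 polynomial gives s(k) = 2k³ + 6k² + 7k + 4.
The coefficient of k^4 is 0.

0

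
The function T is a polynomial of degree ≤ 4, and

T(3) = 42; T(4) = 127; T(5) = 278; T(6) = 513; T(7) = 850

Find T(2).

First differences: 85, 151, 235, 337. Second differences: 66, 84, 102. Third differences: 18, 18.
Level-3 differences are constant, so T has degree 3.
Fitting a degree-3 polynomial gives T(t) = 3t³ - 3t² - 5t + 3.
Then T(2) = 5.

5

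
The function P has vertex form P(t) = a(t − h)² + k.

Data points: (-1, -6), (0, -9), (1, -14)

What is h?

-2

First differences -3, -5; second difference -2 = 2a, so a = -1.
Expanding, the t-coefficient is −2ah = 2h; matching it to the data gives h = -2, and then k = -5.
So P(t) = -1(t + 2)² − 5.
Hence h = -2.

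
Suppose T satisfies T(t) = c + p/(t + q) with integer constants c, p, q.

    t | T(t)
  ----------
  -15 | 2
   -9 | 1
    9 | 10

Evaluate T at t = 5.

(T(t) − c)(t + q) = p for each data point; the three points give a linear system in c and q, then p follows.
Solving: c = 4, q = -3, p = 36, so T(t) = 4 + 36/(t − 3).
Then T(5) = 4 + 36/2 = 22.

22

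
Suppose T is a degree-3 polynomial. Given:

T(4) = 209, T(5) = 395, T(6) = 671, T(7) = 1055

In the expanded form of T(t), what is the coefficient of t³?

Write T(t) = at³ + bt² + ct + d; the 4 given values yield a linear system in the 4 coefficients.
Solving, T(t) = 3t³ + 3t + 5.
The coefficient of t³ is 3.

3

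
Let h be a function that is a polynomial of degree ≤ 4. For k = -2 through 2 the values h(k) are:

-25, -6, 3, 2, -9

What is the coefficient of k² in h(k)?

First differences: 19, 9, -1, -11. Second differences: -10, -10, -10.
Level-2 differences are constant, so h has degree 2.
Fitting a degree-2 polynomial gives h(k) = -5k² + 4k + 3.
The coefficient of k² is -5.

-5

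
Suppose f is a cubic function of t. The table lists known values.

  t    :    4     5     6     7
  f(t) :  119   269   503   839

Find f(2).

Write f(t) = at³ + bt² + ct + d; the 4 given values yield a linear system in the 4 coefficients.
Solving, f(t) = 3t³ - 3t² - 6t - 1.
Then f(2) = -1.

-1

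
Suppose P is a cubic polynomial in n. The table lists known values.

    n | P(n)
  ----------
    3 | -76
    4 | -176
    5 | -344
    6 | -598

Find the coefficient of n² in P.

Write P(n) = an³ + bn² + cn + d; the 4 given values yield a linear system in the 4 coefficients.
Solving, P(n) = -3n³ + 2n² - 3n - 4.
The coefficient of n² is 2.

2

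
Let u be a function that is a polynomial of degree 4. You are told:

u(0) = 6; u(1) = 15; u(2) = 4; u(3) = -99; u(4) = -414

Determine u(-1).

1

Write u(m) = am^4 + bm³ + cm² + dm + e; the 5 given values yield a linear system in the 5 coefficients.
Solving, u(m) = -2m^4 + 4m² + 7m + 6.
Then u(-1) = 1.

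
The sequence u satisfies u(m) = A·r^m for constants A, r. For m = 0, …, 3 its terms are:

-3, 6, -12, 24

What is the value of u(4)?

-48

Consecutive ratio: 6/(-3) = -2, and -12/6 = -2, so r = -2.
Then A·(-2)^0 = -3 gives A = -3, and u(m) = -3·(-2)^m.
u(4) = -3·(-2)^4 = -48.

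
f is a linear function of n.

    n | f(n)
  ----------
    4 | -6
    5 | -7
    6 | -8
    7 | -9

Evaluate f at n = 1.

-3

First differences: -1, -1, -1.
Level-1 differences are constant, so f has degree 1.
Fitting a degree-1 polynomial gives f(n) = -n - 2.
Then f(1) = -3.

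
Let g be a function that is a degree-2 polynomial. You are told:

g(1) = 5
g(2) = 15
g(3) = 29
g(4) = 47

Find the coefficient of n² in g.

First differences: 10, 14, 18. Second differences: 4, 4.
Level-2 differences are constant, so g has degree 2.
Fitting a degree-2 polynomial gives g(n) = 2n² + 4n - 1.
The coefficient of n² is 2.

2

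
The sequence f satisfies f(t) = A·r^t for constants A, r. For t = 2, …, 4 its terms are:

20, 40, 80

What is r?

2

Consecutive ratio: 40/20 = 2, and 80/40 = 2, so r = 2.
Then A·2^2 = 20 gives A = 5, and f(t) = 5·2^t.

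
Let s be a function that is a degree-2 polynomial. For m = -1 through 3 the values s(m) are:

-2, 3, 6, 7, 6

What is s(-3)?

First differences: 5, 3, 1, -1. Second differences: -2, -2, -2.
Level-2 differences are constant, so s has degree 2.
Fitting a degree-2 polynomial gives s(m) = -m² + 4m + 3.
Then s(-3) = -18.

-18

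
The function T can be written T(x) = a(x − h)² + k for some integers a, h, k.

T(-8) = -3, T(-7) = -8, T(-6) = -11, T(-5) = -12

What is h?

First differences -5, -3, -1; second difference 2 = 2a, so a = 1.
Expanding, the x-coefficient is −2ah = -2h; matching it to the data gives h = -5, and then k = -12.
So T(x) = 1(x + 5)² − 12.
Hence h = -5.

-5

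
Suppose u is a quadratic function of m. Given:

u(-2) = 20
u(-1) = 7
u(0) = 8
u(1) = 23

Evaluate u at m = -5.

143

Write u(m) = am² + bm + c; the 4 given values yield a linear system in the 3 coefficients.
Solving, u(m) = 7m² + 8m + 8.
Then u(-5) = 143.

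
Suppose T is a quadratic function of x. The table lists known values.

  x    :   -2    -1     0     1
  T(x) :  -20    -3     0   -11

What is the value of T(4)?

-128

First differences: 17, 3, -11. Second differences: -14, -14.
Level-2 differences are constant, so T has degree 2.
Fitting a degree-2 polynomial gives T(x) = -7x² - 4x.
Then T(4) = -128.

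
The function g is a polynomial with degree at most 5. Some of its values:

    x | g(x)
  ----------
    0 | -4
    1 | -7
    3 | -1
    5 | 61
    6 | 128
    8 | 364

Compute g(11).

Write g(x) = ax^5 + bx^4 + cx³ + dx² + ex + p; the 6 given values yield a linear system in the 6 coefficients.
Solving, the top 2 coefficients vanish, and g(x) = x³ - 2x² - 2x - 4.
Then g(11) = 1063.

1063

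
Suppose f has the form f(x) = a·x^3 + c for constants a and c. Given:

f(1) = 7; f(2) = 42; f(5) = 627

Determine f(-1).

From f(1) = 7 and f(2) = 42: 1a + c = 7 and 8a + c = 42.
Subtracting: 7a = 35, so a = 5; then c = 7 − 5·1 = 2.
So f(x) = 5x³ + 2, and f(-1) = -3.

-3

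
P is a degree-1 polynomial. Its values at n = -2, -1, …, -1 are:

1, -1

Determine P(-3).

3

Write P(n) = an + b; the 2 given values yield a linear system in the 2 coefficients.
Solving, P(n) = -2n - 3.
Then P(-3) = 3.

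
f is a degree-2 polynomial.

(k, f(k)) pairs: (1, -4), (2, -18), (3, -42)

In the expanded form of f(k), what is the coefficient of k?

Write f(k) = ak² + bk + c; the 3 given values yield a linear system in the 3 coefficients.
Solving, f(k) = -5k² + k.
The coefficient of k is 1.

1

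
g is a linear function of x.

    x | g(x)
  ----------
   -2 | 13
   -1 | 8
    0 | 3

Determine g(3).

First differences: -5, -5.
Level-1 differences are constant, so g has degree 1.
Fitting a degree-1 polynomial gives g(x) = -5x + 3.
Then g(3) = -12.

-12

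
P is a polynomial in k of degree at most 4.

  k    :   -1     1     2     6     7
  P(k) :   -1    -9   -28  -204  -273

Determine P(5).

-145

Write P(k) = ak^4 + bk³ + ck² + dk + e; the 5 given values yield a linear system in the 5 coefficients.
Solving, the top 2 coefficients vanish, and P(k) = -5k² - 4k.
Then P(5) = -145.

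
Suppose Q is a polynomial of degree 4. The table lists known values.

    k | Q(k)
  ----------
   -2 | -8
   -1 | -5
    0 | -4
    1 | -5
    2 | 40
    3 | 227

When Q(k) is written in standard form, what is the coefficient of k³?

4

First differences: 3, 1, -1, 45, 187. Second differences: -2, -2, 46, 142. Third differences: 0, 48, 96. Fourth differences: 48, 48.
Level-4 differences are constant, so Q has degree 4.
Fitting a degree-4 polynomial gives Q(k) = 2k^4 + 4k³ - 3k² - 4k - 4.
The coefficient of k³ is 4.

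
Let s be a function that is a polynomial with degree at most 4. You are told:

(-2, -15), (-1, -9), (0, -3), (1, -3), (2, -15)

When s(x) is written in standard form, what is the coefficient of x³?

-1

Write s(x) = ax^4 + bx³ + cx² + dx + e; the 5 given values yield a linear system in the 5 coefficients.
Solving, the leading coefficient vanishes, and s(x) = -x³ - 3x² + 4x - 3.
The coefficient of x³ is -1.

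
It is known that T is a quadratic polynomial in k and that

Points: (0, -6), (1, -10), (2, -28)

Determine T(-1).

Write T(k) = ak² + bk + c; the 3 given values yield a linear system in the 3 coefficients.
Solving, T(k) = -7k² + 3k - 6.
Then T(-1) = -16.

-16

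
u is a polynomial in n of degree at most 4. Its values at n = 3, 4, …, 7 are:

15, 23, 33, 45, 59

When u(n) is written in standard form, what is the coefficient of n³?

First differences: 8, 10, 12, 14. Second differences: 2, 2, 2.
Level-2 differences are constant, so u has degree 2.
Fitting a degree-2 polynomial gives u(n) = n² + n + 3.
The coefficient of n³ is 0.

0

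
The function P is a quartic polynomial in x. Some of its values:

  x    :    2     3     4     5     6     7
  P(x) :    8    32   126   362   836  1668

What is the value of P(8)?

First differences: 24, 94, 236, 474, 832. Second differences: 70, 142, 238, 358. Third differences: 72, 96, 120. Fourth differences: 24, 24.
Level-4 differences are constant, so P has degree 4.
Extending the table by one column gives the next first difference 1334, so P(8) = 1668 + 1334 = 3002.

3002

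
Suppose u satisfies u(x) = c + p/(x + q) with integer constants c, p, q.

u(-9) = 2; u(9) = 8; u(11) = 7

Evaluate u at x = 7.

10

(u(x) − c)(x + q) = p for each data point; the three points give a linear system in c and q, then p follows.
Solving: c = 4, q = -3, p = 24, so u(x) = 4 + 24/(x − 3).
Then u(7) = 4 + 24/4 = 10.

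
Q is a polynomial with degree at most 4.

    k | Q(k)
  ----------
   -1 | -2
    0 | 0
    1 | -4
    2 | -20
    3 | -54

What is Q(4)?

-112

Write Q(k) = ak^4 + bk³ + ck² + dk + e; the 5 given values yield a linear system in the 5 coefficients.
Solving, the leading coefficient vanishes, and Q(k) = -k³ - 3k².
Then Q(4) = -112.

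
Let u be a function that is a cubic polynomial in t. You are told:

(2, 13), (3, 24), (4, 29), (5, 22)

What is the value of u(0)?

Write u(t) = at³ + bt² + ct + d; the 4 given values yield a linear system in the 4 coefficients.
Solving, u(t) = -t³ + 6t² - 3.
Then u(0) = -3.

-3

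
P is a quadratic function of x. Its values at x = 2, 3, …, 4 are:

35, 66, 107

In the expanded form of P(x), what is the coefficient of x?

Write P(x) = ax² + bx + c; the 3 given values yield a linear system in the 3 coefficients.
Solving, P(x) = 5x² + 6x + 3.
The coefficient of x is 6.

6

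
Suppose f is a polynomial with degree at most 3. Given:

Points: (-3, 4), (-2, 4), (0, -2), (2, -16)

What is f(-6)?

-8

Write f(k) = ak³ + bk² + ck + d; the 4 given values yield a linear system in the 4 coefficients.
Solving, the leading coefficient vanishes, and f(k) = -k² - 5k - 2.
Then f(-6) = -8.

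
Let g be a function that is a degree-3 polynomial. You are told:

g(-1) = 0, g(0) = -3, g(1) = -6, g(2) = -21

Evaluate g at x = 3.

Write g(x) = ax³ + bx² + cx + d; the 4 given values yield a linear system in the 4 coefficients.
Solving, g(x) = -2x³ - x - 3.
Then g(3) = -60.

-60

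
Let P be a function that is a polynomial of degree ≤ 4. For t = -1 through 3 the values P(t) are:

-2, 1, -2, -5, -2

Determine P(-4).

First differences: 3, -3, -3, 3. Second differences: -6, 0, 6. Third differences: 6, 6.
Level-3 differences are constant, so P has degree 3.
Fitting a degree-3 polynomial gives P(t) = t³ - 3t² - t + 1.
Then P(-4) = -107.

-107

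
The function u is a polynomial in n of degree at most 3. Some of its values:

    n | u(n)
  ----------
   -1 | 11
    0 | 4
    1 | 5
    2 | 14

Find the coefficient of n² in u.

4

First differences: -7, 1, 9. Second differences: 8, 8.
Level-2 differences are constant, so u has degree 2.
Fitting a degree-2 polynomial gives u(n) = 4n² - 3n + 4.
The coefficient of n² is 4.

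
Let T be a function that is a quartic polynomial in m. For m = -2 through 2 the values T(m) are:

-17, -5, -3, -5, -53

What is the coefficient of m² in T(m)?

Write T(m) = am^4 + bm³ + cm² + dm + e; the 5 given values yield a linear system in the 5 coefficients.
Solving, T(m) = -2m^4 - 3m³ + 3m - 3.
The coefficient of m² is 0.

0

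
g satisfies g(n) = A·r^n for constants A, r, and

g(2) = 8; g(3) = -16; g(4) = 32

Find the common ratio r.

-2

Consecutive ratio: -16/8 = -2, and 32/(-16) = -2, so r = -2.
Then A·(-2)^2 = 8 gives A = 2, and g(n) = 2·(-2)^n.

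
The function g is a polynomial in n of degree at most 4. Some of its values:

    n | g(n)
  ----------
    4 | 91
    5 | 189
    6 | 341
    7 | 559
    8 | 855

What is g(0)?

-1

First differences: 98, 152, 218, 296. Second differences: 54, 66, 78. Third differences: 12, 12.
Level-3 differences are constant, so g has degree 3.
Fitting a degree-3 polynomial gives g(n) = 2n³ - 3n² + 3n - 1.
The constant term is g(0) = -1.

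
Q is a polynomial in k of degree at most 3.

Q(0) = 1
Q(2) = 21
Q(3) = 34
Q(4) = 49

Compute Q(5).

66

Write Q(k) = ak³ + bk² + ck + d; the 4 given values yield a linear system in the 4 coefficients.
Solving, the leading coefficient vanishes, and Q(k) = k² + 8k + 1.
Then Q(5) = 66.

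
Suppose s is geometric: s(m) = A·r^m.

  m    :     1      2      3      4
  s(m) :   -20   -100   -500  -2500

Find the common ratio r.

5

Consecutive ratio: -100/(-20) = 5, and -500/(-100) = 5, so r = 5.
Then A·5^1 = -20 gives A = -4, and s(m) = -4·5^m.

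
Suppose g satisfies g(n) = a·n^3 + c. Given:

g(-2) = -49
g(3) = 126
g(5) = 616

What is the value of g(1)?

-4

From g(-2) = -49 and g(3) = 126: -8a + c = -49 and 27a + c = 126.
Subtracting: 35a = 175, so a = 5; then c = -49 − 5·(-8) = -9.
So g(n) = 5n³ − 9, and g(1) = -4.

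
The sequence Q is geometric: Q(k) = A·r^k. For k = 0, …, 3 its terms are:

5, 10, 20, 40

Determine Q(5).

160

Consecutive ratio: 10/5 = 2, and 20/10 = 2, so r = 2.
Then A·2^0 = 5 gives A = 5, and Q(k) = 5·2^k.
Q(5) = 5·2^5 = 160.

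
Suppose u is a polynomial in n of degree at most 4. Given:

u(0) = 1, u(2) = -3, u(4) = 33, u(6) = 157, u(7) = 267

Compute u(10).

Write u(n) = an^4 + bn³ + cn² + dn + e; the 5 given values yield a linear system in the 5 coefficients.
Solving, the leading coefficient vanishes, and u(n) = n³ - n² - 4n + 1.
Then u(10) = 861.

861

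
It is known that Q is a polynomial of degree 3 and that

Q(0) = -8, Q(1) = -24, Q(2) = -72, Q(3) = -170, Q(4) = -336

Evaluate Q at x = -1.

-6

First differences: -16, -48, -98, -166. Second differences: -32, -50, -68. Third differences: -18, -18.
Level-3 differences are constant, so Q has degree 3.
Fitting a degree-3 polynomial gives Q(x) = -3x³ - 7x² - 6x - 8.
Then Q(-1) = -6.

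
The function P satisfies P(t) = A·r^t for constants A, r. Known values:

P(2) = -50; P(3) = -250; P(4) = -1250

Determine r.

Consecutive ratio: -250/(-50) = 5, and -1250/(-250) = 5, so r = 5.
Then A·5^2 = -50 gives A = -2, and P(t) = -2·5^t.

5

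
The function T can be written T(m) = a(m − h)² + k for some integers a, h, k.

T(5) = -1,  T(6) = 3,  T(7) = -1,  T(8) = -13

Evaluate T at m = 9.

-33

First differences 4, -4, -12; second difference -8 = 2a, so a = -4.
Expanding, the m-coefficient is −2ah = 8h; matching it to the data gives h = 6, and then k = 3.
So T(m) = -4(m − 6)² + 3.
T(9) = -4·3² + 3 = -33.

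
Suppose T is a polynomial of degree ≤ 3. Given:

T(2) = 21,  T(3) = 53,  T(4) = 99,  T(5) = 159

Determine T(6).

233

First differences: 32, 46, 60. Second differences: 14, 14.
Level-2 differences are constant, so T has degree 2.
Fitting a degree-2 polynomial gives T(t) = 7t² - 3t - 1.
Then T(6) = 233.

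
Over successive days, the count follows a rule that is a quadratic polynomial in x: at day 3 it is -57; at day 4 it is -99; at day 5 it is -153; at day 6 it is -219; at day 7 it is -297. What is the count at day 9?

-489

Write the value at x as h(x).
First differences: -42, -54, -66, -78. Second differences: -12, -12, -12.
Level-2 differences are constant, so h has degree 2.
Fitting a degree-2 polynomial gives h(x) = -6x² - 3.
Then h(9) = -489.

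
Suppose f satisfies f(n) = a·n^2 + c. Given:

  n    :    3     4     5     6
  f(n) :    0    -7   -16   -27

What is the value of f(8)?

-55

From f(3) = 0 and f(4) = -7: 9a + c = 0 and 16a + c = -7.
Subtracting: 7a = -7, so a = -1; then c = 0 − (-1)·9 = 9.
So f(n) = -1n² + 9, and f(8) = -55.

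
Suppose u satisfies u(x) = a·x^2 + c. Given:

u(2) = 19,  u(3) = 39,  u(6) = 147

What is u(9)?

327

From u(2) = 19 and u(3) = 39: 4a + c = 19 and 9a + c = 39.
Subtracting: 5a = 20, so a = 4; then c = 19 − 4·4 = 3.
So u(x) = 4x² + 3, and u(9) = 327.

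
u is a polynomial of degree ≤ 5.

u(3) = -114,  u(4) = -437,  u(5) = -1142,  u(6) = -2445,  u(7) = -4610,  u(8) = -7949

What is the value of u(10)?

-19637

Write u(m) = am^5 + bm^4 + cm³ + dm² + em + p; the 6 given values yield a linear system in the 6 coefficients.
Solving, the leading coefficient vanishes, and u(m) = -2m^4 + 3m² + 6m + 3.
Then u(10) = -19637.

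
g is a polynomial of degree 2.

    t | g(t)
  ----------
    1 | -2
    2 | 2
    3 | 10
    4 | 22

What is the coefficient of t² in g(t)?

2

Write g(t) = at² + bt + c; the 4 given values yield a linear system in the 3 coefficients.
Solving, g(t) = 2t² - 2t - 2.
The coefficient of t² is 2.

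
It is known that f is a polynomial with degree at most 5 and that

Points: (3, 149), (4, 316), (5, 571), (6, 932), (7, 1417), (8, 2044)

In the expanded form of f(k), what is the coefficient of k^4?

0

Write f(k) = ak^5 + bk^4 + ck³ + dk² + ek + p; the 6 given values yield a linear system in the 6 coefficients.
Solving, the top 2 coefficients vanish, and f(k) = 3k³ + 8k² - 4.
The coefficient of k^4 is 0.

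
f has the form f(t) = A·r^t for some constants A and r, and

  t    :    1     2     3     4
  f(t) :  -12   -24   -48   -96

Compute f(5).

Consecutive ratio: -24/(-12) = 2, and -48/(-24) = 2, so r = 2.
Then A·2^1 = -12 gives A = -6, and f(t) = -6·2^t.
f(5) = -6·2^5 = -192.

-192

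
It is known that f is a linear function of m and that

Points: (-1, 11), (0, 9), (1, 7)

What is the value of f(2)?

Write f(m) = am + b; the 3 given values yield a linear system in the 2 coefficients.
Solving, f(m) = -2m + 9.
Then f(2) = 5.

5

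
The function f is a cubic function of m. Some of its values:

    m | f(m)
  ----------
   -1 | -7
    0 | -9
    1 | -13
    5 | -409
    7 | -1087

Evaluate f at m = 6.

-693

Write f(m) = am³ + bm² + cm + d; the 5 given values yield a linear system in the 4 coefficients.
Solving, f(m) = -3m³ - m² - 9.
Then f(6) = -693.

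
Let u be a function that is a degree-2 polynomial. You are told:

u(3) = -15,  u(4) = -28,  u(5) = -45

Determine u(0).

Write u(k) = ak² + bk + c; the 3 given values yield a linear system in the 3 coefficients.
Solving, u(k) = -2k² + k.
Then u(0) = 0.

0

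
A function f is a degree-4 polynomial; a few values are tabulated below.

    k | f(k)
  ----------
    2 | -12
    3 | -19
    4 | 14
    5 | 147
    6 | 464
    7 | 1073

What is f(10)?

Write f(k) = ak^4 + bk³ + ck² + dk + e; the 6 given values yield a linear system in the 5 coefficients.
Solving, f(k) = k^4 - 4k³ + k² - k + 2.
Then f(10) = 6092.

6092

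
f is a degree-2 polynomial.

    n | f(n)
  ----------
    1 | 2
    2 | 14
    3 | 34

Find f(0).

Write f(n) = an² + bn + c; the 3 given values yield a linear system in the 3 coefficients.
Solving, f(n) = 4n² - 2.
Then f(0) = -2.

-2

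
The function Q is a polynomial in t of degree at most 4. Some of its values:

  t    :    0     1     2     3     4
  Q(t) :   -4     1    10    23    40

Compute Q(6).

First differences: 5, 9, 13, 17. Second differences: 4, 4, 4.
Level-2 differences are constant, so Q has degree 2.
Fitting a degree-2 polynomial gives Q(t) = 2t² + 3t - 4.
Then Q(6) = 86.

86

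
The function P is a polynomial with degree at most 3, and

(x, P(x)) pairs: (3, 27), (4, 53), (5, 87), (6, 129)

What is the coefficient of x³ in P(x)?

First differences: 26, 34, 42. Second differences: 8, 8.
Level-2 differences are constant, so P has degree 2.
Fitting a degree-2 polynomial gives P(x) = 4x² - 2x - 3.
The coefficient of x³ is 0.

0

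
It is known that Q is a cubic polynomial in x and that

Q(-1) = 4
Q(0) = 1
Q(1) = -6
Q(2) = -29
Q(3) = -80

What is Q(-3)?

46

First differences: -3, -7, -23, -51. Second differences: -4, -16, -28. Third differences: -12, -12.
Level-3 differences are constant, so Q has degree 3.
Fitting a degree-3 polynomial gives Q(x) = -2x³ - 2x² - 3x + 1.
Then Q(-3) = 46.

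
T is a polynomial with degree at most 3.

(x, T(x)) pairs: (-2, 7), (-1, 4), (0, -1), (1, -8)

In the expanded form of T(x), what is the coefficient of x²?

-1

First differences: -3, -5, -7. Second differences: -2, -2.
Level-2 differences are constant, so T has degree 2.
Fitting a degree-2 polynomial gives T(x) = -x² - 6x - 1.
The coefficient of x² is -1.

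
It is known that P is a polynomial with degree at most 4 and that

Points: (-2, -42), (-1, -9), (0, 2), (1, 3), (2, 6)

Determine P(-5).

-393

Write P(k) = ak^4 + bk³ + ck² + dk + e; the 5 given values yield a linear system in the 5 coefficients.
Solving, the leading coefficient vanishes, and P(k) = 2k³ - 5k² + 4k + 2.
Then P(-5) = -393.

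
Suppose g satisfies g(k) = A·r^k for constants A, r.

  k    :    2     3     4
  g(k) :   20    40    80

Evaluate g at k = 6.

Consecutive ratio: 40/20 = 2, and 80/40 = 2, so r = 2.
Then A·2^2 = 20 gives A = 5, and g(k) = 5·2^k.
g(6) = 5·2^6 = 320.

320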